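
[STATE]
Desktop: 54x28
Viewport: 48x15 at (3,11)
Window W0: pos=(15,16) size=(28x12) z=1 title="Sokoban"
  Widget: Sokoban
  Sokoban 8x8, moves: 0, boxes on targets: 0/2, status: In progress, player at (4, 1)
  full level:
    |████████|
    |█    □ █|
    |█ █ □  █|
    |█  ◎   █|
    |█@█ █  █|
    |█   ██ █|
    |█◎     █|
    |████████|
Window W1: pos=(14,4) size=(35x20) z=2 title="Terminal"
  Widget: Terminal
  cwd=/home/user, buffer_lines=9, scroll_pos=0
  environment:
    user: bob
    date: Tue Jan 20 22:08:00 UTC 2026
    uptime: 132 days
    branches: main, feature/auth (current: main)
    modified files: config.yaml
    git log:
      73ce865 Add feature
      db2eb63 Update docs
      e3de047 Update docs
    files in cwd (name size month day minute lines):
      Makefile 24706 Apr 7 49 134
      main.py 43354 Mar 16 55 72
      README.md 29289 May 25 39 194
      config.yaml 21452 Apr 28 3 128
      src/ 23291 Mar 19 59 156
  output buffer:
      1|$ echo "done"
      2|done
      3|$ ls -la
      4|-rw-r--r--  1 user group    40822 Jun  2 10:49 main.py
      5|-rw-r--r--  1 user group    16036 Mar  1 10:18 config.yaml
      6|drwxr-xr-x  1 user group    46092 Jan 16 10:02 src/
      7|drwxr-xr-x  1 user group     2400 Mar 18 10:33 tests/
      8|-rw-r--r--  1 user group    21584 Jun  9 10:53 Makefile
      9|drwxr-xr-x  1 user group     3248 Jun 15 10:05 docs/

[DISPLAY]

           ┃-rw-r--r--  1 user group    16036┃  
           ┃drwxr-xr-x  1 user group    46092┃  
           ┃drwxr-xr-x  1 user group     2400┃  
           ┃-rw-r--r--  1 user group    21584┃  
           ┃drwxr-xr-x  1 user group     3248┃  
           ┃$ █                              ┃  
           ┃                                 ┃  
           ┃                                 ┃  
           ┃                                 ┃  
           ┃                                 ┃  
           ┃                                 ┃  
           ┃                                 ┃  
           ┗━━━━━━━━━━━━━━━━━━━━━━━━━━━━━━━━━┛  
            ┃█   ██ █                  ┃        
            ┃█◎     █                  ┃        


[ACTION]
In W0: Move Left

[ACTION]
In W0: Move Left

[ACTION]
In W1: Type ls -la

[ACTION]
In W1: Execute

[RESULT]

           ┃-rw-r--r--  1 user group    16036┃  
           ┃drwxr-xr-x  1 user group    46092┃  
           ┃drwxr-xr-x  1 user group     2400┃  
           ┃-rw-r--r--  1 user group    21584┃  
           ┃drwxr-xr-x  1 user group     3248┃  
           ┃$ ls -la                         ┃  
           ┃-rw-r--r--  1 bob group    24706 ┃  
           ┃-rw-r--r--  1 bob group    43354 ┃  
           ┃-rw-r--r--  1 bob group    29289 ┃  
           ┃-rw-r--r--  1 bob group    21452 ┃  
           ┃drwxr-xr-x  1 bob group    23291 ┃  
           ┃$ █                              ┃  
           ┗━━━━━━━━━━━━━━━━━━━━━━━━━━━━━━━━━┛  
            ┃█   ██ █                  ┃        
            ┃█◎     █                  ┃        


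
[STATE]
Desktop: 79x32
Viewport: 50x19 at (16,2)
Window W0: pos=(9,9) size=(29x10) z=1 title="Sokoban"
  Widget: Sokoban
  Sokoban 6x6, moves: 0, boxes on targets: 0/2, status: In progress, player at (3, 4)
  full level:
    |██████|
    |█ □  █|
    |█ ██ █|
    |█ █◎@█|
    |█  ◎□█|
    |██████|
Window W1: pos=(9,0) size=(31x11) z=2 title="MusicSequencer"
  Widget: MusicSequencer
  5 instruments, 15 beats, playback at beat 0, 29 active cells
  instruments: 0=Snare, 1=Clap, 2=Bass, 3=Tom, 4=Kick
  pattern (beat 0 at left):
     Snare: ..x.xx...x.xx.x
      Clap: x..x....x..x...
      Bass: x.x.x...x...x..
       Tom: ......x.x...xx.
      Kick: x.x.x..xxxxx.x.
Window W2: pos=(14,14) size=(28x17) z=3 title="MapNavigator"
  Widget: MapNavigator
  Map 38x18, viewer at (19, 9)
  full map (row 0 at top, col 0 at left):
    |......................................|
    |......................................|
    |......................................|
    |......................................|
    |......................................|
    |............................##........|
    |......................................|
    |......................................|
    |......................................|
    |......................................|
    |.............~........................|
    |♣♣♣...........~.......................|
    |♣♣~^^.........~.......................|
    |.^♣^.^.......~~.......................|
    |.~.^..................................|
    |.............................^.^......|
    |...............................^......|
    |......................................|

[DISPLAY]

───────────────────────┨                          
▼12345678901234        ┃                          
··█·██···█·██·█        ┃                          
█··█····█··█···        ┃                          
█·█·█···█···█··        ┃                          
······█·█···██·        ┃                          
█·█·█··█████·█·        ┃                          
                       ┃                          
━━━━━━━━━━━━━━━━━━━━━━━┛                          
─────────────────────┨                            
                     ┃                            
                     ┃                            
━━━━━━━━━━━━━━━━━━━━━━━━━┓                        
MapNavigator             ┃                        
─────────────────────────┨                        
.........................┃                        
.........................┃                        
.....................##..┃                        
.........................┃                        


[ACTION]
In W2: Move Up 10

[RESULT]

───────────────────────┨                          
▼12345678901234        ┃                          
··█·██···█·██·█        ┃                          
█··█····█··█···        ┃                          
█·█·█···█···█··        ┃                          
······█·█···██·        ┃                          
█·█·█··█████·█·        ┃                          
                       ┃                          
━━━━━━━━━━━━━━━━━━━━━━━┛                          
─────────────────────┨                            
                     ┃                            
                     ┃                            
━━━━━━━━━━━━━━━━━━━━━━━━━┓                        
MapNavigator             ┃                        
─────────────────────────┨                        
                         ┃                        
                         ┃                        
                         ┃                        
                         ┃                        


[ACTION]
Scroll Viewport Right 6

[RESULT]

─────────────────┨                                
678901234        ┃                                
···█·██·█        ┃                                
··█··█···        ┃                                
··█···█··        ┃                                
█·█···██·        ┃                                
·█████·█·        ┃                                
                 ┃                                
━━━━━━━━━━━━━━━━━┛                                
───────────────┨                                  
               ┃                                  
               ┃                                  
━━━━━━━━━━━━━━━━━━━┓                              
igator             ┃                              
───────────────────┨                              
                   ┃                              
                   ┃                              
                   ┃                              
                   ┃                              


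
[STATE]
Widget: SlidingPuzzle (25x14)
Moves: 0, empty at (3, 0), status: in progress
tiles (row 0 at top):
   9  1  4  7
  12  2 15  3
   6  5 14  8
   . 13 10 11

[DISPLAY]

┌────┬────┬────┬────┐    
│  9 │  1 │  4 │  7 │    
├────┼────┼────┼────┤    
│ 12 │  2 │ 15 │  3 │    
├────┼────┼────┼────┤    
│  6 │  5 │ 14 │  8 │    
├────┼────┼────┼────┤    
│    │ 13 │ 10 │ 11 │    
└────┴────┴────┴────┘    
Moves: 0                 
                         
                         
                         
                         


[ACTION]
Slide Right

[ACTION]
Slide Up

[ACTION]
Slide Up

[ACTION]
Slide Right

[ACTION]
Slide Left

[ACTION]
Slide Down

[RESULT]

┌────┬────┬────┬────┐    
│  9 │  1 │  4 │  7 │    
├────┼────┼────┼────┤    
│ 12 │  2 │ 15 │  3 │    
├────┼────┼────┼────┤    
│  6 │    │ 14 │  8 │    
├────┼────┼────┼────┤    
│ 13 │  5 │ 10 │ 11 │    
└────┴────┴────┴────┘    
Moves: 2                 
                         
                         
                         
                         


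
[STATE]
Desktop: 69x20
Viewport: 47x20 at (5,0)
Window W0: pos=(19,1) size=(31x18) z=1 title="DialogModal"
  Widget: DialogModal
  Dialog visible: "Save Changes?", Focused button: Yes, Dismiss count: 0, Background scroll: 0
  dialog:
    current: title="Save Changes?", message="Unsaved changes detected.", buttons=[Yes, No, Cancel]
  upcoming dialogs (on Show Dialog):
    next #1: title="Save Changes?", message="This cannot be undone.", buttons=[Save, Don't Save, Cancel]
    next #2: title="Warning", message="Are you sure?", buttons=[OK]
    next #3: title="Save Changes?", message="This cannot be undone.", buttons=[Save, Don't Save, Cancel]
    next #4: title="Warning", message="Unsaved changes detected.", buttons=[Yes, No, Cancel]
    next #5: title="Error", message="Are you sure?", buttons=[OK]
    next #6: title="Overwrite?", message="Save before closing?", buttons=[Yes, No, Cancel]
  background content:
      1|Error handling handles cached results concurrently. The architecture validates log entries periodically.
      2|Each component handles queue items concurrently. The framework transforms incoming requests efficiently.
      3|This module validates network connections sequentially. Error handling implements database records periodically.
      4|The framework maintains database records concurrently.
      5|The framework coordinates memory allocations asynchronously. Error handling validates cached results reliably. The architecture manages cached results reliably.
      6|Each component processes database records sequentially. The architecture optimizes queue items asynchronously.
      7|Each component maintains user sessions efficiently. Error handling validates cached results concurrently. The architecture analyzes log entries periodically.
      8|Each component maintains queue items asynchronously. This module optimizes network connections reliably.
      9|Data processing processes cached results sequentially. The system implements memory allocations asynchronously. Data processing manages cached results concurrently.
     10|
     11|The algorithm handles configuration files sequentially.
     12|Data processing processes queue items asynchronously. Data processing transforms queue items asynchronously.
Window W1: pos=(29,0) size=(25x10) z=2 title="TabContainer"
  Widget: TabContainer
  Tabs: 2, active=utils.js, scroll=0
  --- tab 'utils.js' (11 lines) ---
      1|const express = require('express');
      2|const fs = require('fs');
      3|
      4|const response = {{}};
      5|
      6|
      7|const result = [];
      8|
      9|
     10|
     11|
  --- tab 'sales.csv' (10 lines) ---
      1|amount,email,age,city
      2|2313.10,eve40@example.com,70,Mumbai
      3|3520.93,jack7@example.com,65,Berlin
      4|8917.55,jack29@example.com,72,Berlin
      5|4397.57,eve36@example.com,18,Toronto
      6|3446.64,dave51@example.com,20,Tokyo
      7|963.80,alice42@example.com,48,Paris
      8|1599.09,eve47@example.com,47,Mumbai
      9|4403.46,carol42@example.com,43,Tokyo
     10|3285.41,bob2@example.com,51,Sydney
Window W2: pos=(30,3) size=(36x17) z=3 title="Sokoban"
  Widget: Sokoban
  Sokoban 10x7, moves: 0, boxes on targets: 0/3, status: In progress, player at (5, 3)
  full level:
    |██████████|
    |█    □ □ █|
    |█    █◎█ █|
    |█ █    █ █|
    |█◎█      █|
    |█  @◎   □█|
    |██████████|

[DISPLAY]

                        ┏━━━━━━━━━━━━━━━━━━━━━━
              ┏━━━━━━━━━┃ TabContainer         
              ┃ DialogMo┠──────────────────────
              ┠─────────┃┏━━━━━━━━━━━━━━━━━━━━━
              ┃Error han┃┃ Sokoban             
              ┃Each comp┃┠─────────────────────
              ┃This modu┃┃██████████           
              ┃The frame┃┃█    □ □ █           
              ┃Th┌──────┃┃█    █◎█ █           
              ┃Ea│     S┗┃█ █    █ █           
              ┃Ea│Unsaved┃█◎█      █           
              ┃Ea│  [Yes]┃█  @◎   □█           
              ┃Da└───────┃██████████           
              ┃          ┃Moves: 0  0/3        
              ┃The algori┃                     
              ┃Data proce┃                     
              ┃          ┃                     
              ┃          ┃                     
              ┗━━━━━━━━━━┃                     
                         ┗━━━━━━━━━━━━━━━━━━━━━


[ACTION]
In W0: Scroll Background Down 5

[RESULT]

                        ┏━━━━━━━━━━━━━━━━━━━━━━
              ┏━━━━━━━━━┃ TabContainer         
              ┃ DialogMo┠──────────────────────
              ┠─────────┃┏━━━━━━━━━━━━━━━━━━━━━
              ┃Each comp┃┃ Sokoban             
              ┃Each comp┃┠─────────────────────
              ┃Each comp┃┃██████████           
              ┃Data proc┃┃█    □ □ █           
              ┃  ┌──────┃┃█    █◎█ █           
              ┃Th│     S┗┃█ █    █ █           
              ┃Da│Unsaved┃█◎█      █           
              ┃  │  [Yes]┃█  @◎   □█           
              ┃  └───────┃██████████           
              ┃          ┃Moves: 0  0/3        
              ┃          ┃                     
              ┃          ┃                     
              ┃          ┃                     
              ┃          ┃                     
              ┗━━━━━━━━━━┃                     
                         ┗━━━━━━━━━━━━━━━━━━━━━


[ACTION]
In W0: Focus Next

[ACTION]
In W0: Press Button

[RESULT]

                        ┏━━━━━━━━━━━━━━━━━━━━━━
              ┏━━━━━━━━━┃ TabContainer         
              ┃ DialogMo┠──────────────────────
              ┠─────────┃┏━━━━━━━━━━━━━━━━━━━━━
              ┃Each comp┃┃ Sokoban             
              ┃Each comp┃┠─────────────────────
              ┃Each comp┃┃██████████           
              ┃Data proc┃┃█    □ □ █           
              ┃         ┃┃█    █◎█ █           
              ┃The algor┗┃█ █    █ █           
              ┃Data proce┃█◎█      █           
              ┃          ┃█  @◎   □█           
              ┃          ┃██████████           
              ┃          ┃Moves: 0  0/3        
              ┃          ┃                     
              ┃          ┃                     
              ┃          ┃                     
              ┃          ┃                     
              ┗━━━━━━━━━━┃                     
                         ┗━━━━━━━━━━━━━━━━━━━━━


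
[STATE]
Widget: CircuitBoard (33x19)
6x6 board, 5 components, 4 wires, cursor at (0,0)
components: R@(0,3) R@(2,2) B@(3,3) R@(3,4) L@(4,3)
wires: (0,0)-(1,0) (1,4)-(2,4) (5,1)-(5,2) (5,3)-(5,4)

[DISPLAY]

   0 1 2 3 4 5                   
0  [.]          R                
    │                            
1   ·               ·            
                    │            
2           R       ·            
                                 
3               B   R            
                                 
4               L                
                                 
5       · ─ ·   · ─ ·            
Cursor: (0,0)                    
                                 
                                 
                                 
                                 
                                 
                                 


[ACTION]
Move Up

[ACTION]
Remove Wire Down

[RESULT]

   0 1 2 3 4 5                   
0  [.]          R                
                                 
1                   ·            
                    │            
2           R       ·            
                                 
3               B   R            
                                 
4               L                
                                 
5       · ─ ·   · ─ ·            
Cursor: (0,0)                    
                                 
                                 
                                 
                                 
                                 
                                 


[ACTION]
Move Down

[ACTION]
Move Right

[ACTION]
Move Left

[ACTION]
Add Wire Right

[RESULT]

   0 1 2 3 4 5                   
0               R                
                                 
1  [.]─ ·           ·            
                    │            
2           R       ·            
                                 
3               B   R            
                                 
4               L                
                                 
5       · ─ ·   · ─ ·            
Cursor: (1,0)                    
                                 
                                 
                                 
                                 
                                 
                                 


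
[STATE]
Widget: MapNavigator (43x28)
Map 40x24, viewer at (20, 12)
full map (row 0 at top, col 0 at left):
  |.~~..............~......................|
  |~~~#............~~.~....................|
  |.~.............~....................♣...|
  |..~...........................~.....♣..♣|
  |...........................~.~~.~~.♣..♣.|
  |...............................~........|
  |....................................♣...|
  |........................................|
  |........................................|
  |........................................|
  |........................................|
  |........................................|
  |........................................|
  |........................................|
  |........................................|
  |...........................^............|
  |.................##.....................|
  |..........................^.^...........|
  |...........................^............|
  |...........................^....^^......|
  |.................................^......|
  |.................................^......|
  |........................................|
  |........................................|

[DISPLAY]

                                           
                                           
 .~~..............~......................  
 ~~~#............~~.~....................  
 .~.............~....................♣...  
 ..~...........................~.....♣..♣  
 ...........................~.~~.~~.♣..♣.  
 ...............................~........  
 ....................................♣...  
 ........................................  
 ........................................  
 ........................................  
 ........................................  
 ........................................  
 ....................@...................  
 ........................................  
 ........................................  
 ...........................^............  
 .................##.....................  
 ..........................^.^...........  
 ...........................^............  
 ...........................^....^^......  
 .................................^......  
 .................................^......  
 ........................................  
 ........................................  
                                           
                                           


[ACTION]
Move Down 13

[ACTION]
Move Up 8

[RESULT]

 ~~~#............~~.~....................  
 .~.............~....................♣...  
 ..~...........................~.....♣..♣  
 ...........................~.~~.~~.♣..♣.  
 ...............................~........  
 ....................................♣...  
 ........................................  
 ........................................  
 ........................................  
 ........................................  
 ........................................  
 ........................................  
 ........................................  
 ........................................  
 ....................@......^............  
 .................##.....................  
 ..........................^.^...........  
 ...........................^............  
 ...........................^....^^......  
 .................................^......  
 .................................^......  
 ........................................  
 ........................................  
                                           
                                           
                                           
                                           
                                           


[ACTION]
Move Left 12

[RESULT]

             ~~~#............~~.~..........
             .~.............~..............
             ..~...........................
             ...........................~.~
             ..............................
             ..............................
             ..............................
             ..............................
             ..............................
             ..............................
             ..............................
             ..............................
             ..............................
             ..............................
             ........@..................^..
             .................##...........
             ..........................^.^.
             ...........................^..
             ...........................^..
             ..............................
             ..............................
             ..............................
             ..............................
                                           
                                           
                                           
                                           
                                           


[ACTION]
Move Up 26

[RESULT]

                                           
                                           
                                           
                                           
                                           
                                           
                                           
                                           
                                           
                                           
                                           
                                           
                                           
                                           
             .~~.....@........~............
             ~~~#............~~.~..........
             .~.............~..............
             ..~...........................
             ...........................~.~
             ..............................
             ..............................
             ..............................
             ..............................
             ..............................
             ..............................
             ..............................
             ..............................
             ..............................


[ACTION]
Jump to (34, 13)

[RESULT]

                                           
....~......................                
...~~.~....................                
..~....................♣...                
.................~.....♣..♣                
..............~.~~.~~.♣..♣.                
..................~........                
.......................♣...                
...........................                
...........................                
...........................                
...........................                
...........................                
...........................                
.....................@.....                
...........................                
..............^............                
....##.....................                
.............^.^...........                
..............^............                
..............^....^^......                
....................^......                
....................^......                
...........................                
...........................                
                                           
                                           
                                           


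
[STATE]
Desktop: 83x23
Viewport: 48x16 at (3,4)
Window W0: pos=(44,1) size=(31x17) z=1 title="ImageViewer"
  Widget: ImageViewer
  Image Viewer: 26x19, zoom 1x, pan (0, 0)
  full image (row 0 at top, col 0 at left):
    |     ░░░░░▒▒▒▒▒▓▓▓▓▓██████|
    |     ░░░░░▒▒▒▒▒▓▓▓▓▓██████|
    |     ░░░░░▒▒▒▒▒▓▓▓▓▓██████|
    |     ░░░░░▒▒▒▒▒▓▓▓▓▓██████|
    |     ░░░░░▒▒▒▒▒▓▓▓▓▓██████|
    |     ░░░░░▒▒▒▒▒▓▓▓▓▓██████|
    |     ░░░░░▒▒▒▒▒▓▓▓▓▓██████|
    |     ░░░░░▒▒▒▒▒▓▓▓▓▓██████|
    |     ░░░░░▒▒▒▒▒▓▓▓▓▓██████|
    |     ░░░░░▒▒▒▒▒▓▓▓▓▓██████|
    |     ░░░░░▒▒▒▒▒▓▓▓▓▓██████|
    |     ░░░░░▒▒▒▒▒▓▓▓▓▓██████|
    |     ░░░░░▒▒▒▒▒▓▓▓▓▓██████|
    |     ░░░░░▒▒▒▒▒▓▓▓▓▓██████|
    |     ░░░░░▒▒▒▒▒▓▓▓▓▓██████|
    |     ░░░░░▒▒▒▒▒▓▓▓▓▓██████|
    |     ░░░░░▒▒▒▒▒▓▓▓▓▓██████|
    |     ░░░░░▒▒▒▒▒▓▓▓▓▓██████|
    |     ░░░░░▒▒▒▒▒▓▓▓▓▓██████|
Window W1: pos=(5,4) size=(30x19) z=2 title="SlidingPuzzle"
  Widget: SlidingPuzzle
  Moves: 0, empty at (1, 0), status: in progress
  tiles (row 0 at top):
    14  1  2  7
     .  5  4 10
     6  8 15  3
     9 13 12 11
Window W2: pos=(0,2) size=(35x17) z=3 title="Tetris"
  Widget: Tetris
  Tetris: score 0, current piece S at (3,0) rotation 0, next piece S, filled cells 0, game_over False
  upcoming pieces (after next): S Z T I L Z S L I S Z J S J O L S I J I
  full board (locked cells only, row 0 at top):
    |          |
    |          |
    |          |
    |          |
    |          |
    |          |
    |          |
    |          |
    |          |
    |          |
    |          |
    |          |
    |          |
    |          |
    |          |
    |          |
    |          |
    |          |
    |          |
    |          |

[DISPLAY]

───────────────────────────────┨         ┃     ░
        │Next:                 ┃         ┃     ░
        │ ░░                   ┃         ┃     ░
        │░░                    ┃         ┃     ░
        │                      ┃         ┃     ░
        │                      ┃         ┃     ░
        │                      ┃         ┃     ░
        │Score:                ┃         ┃     ░
        │0                     ┃         ┃     ░
        │                      ┃         ┃     ░
        │                      ┃         ┃     ░
        │                      ┃         ┃     ░
        │                      ┃         ┃     ░
        │                      ┃         ┗━━━━━━
━━━━━━━━━━━━━━━━━━━━━━━━━━━━━━━┛                
  ┃                            ┃                


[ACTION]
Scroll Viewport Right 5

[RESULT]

──────────────────────────┨         ┃     ░░░░░▒
   │Next:                 ┃         ┃     ░░░░░▒
   │ ░░                   ┃         ┃     ░░░░░▒
   │░░                    ┃         ┃     ░░░░░▒
   │                      ┃         ┃     ░░░░░▒
   │                      ┃         ┃     ░░░░░▒
   │                      ┃         ┃     ░░░░░▒
   │Score:                ┃         ┃     ░░░░░▒
   │0                     ┃         ┃     ░░░░░▒
   │                      ┃         ┃     ░░░░░▒
   │                      ┃         ┃     ░░░░░▒
   │                      ┃         ┃     ░░░░░▒
   │                      ┃         ┃     ░░░░░▒
   │                      ┃         ┗━━━━━━━━━━━
━━━━━━━━━━━━━━━━━━━━━━━━━━┛                     
                          ┃                     


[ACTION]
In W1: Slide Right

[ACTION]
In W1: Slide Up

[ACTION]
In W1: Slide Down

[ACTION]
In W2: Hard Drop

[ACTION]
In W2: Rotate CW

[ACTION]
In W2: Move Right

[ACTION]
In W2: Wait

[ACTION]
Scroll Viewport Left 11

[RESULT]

┠─────────────────────────────────┨         ┃   
┃          │Next:                 ┃         ┃   
┃          │ ░░                   ┃         ┃   
┃          │░░                    ┃         ┃   
┃          │                      ┃         ┃   
┃          │                      ┃         ┃   
┃          │                      ┃         ┃   
┃          │Score:                ┃         ┃   
┃          │0                     ┃         ┃   
┃          │                      ┃         ┃   
┃          │                      ┃         ┃   
┃          │                      ┃         ┃   
┃    ░░    │                      ┃         ┃   
┃   ░░     │                      ┃         ┗━━━
┗━━━━━━━━━━━━━━━━━━━━━━━━━━━━━━━━━┛             
     ┃                            ┃             


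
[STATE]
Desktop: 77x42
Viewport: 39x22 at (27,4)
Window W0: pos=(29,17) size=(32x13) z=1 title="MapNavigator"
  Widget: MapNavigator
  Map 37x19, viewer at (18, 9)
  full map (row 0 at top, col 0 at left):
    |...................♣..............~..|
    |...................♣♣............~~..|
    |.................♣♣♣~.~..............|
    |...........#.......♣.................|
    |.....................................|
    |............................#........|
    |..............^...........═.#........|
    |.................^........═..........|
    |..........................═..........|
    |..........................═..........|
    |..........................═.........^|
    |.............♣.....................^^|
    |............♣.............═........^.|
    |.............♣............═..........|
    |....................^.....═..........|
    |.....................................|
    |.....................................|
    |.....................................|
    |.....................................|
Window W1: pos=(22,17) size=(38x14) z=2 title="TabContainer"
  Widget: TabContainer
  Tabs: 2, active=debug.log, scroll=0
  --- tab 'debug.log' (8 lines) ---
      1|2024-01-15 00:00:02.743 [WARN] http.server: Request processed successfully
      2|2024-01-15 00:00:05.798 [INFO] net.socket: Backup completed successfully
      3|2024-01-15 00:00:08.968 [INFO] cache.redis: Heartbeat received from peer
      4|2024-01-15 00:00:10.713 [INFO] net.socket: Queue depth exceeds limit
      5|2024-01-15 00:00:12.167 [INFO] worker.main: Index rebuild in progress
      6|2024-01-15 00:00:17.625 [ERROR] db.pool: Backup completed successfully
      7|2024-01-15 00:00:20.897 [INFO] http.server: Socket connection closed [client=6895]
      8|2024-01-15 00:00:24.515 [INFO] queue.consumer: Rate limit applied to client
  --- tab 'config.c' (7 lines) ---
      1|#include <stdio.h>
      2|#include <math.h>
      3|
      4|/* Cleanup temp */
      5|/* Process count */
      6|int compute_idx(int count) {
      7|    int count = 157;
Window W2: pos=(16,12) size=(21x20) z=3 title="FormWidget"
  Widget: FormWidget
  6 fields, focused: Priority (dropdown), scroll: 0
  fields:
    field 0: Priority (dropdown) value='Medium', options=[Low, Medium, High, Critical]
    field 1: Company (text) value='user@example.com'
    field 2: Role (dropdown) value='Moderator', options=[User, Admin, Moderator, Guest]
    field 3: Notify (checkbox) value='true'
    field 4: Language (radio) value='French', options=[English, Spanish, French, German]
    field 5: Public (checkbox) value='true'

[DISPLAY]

                                       
                                       
                                       
                                       
                                       
                                       
                                       
                                       
━━━━━━━━━┓                             
t        ┃                             
─────────┨                             
:   [Me▼]┃                             
    [use]┃                             
    [Mo▼]┃━━━━━━━━━━━━━━━━━━━━━━┓┓     
    [x]  ┃                      ┃┃     
:   ( ) E┃──────────────────────┨┨     
    [x]  ┃onfig.c               ┃┃     
         ┃──────────────────────┃┃     
         ┃00:02.743 [WARN] http.┃┃     
         ┃00:05.798 [INFO] net.s┃┃     
         ┃00:08.968 [INFO] cache┃┃     
         ┃00:10.713 [INFO] net.s┃┃     


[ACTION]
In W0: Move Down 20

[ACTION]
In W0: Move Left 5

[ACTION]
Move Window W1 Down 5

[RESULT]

                                       
                                       
                                       
                                       
                                       
                                       
                                       
                                       
━━━━━━━━━┓                             
t        ┃                             
─────────┨                             
:   [Me▼]┃                             
    [use]┃                             
    [Mo▼]┃━━━━━━━━━━━━━━━━━━━━━━━┓     
    [x]  ┃igator                 ┃     
:   ( ) E┃───────────────────────┨     
    [x]  ┃...............^.....═.┃     
         ┃.......................┃     
         ┃━━━━━━━━━━━━━━━━━━━━━━┓┃     
         ┃                      ┃┃     
         ┃──────────────────────┨┃     
         ┃onfig.c               ┃┃     


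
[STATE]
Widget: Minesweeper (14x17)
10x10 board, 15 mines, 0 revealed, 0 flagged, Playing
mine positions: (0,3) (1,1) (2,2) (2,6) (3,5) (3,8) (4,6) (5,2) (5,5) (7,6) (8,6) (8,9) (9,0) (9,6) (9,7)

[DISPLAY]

■■■■■■■■■■    
■■■■■■■■■■    
■■■■■■■■■■    
■■■■■■■■■■    
■■■■■■■■■■    
■■■■■■■■■■    
■■■■■■■■■■    
■■■■■■■■■■    
■■■■■■■■■■    
■■■■■■■■■■    
              
              
              
              
              
              
              


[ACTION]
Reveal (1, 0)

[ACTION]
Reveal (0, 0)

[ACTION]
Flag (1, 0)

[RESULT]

1■■■■■■■■■    
1■■■■■■■■■    
■■■■■■■■■■    
■■■■■■■■■■    
■■■■■■■■■■    
■■■■■■■■■■    
■■■■■■■■■■    
■■■■■■■■■■    
■■■■■■■■■■    
■■■■■■■■■■    
              
              
              
              
              
              
              


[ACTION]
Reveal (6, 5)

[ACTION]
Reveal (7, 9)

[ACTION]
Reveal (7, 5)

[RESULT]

1■■■■■■■■■    
1■■■■■■■■■    
■■■■■■■■■■    
■■■■■■■■■■    
■■■■■■■■■■    
■■■■■■■■■■    
■■■■■2■■■■    
■■■■■2■■■1    
■■■■■■■■■■    
■■■■■■■■■■    
              
              
              
              
              
              
              
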